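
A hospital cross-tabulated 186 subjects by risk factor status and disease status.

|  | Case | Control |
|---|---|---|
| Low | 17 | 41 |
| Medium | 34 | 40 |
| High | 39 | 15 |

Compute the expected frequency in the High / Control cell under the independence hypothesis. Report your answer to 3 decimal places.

27.871

Row total (High) = 54; column total (Control) = 96; grand total N = 186.
Expected count = (row total × column total) / N = 54 × 96 / 186 = 27.871.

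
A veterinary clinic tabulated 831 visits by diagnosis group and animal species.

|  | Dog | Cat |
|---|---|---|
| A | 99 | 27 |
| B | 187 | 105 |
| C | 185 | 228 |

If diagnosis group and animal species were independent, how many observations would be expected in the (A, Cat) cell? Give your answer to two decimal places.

54.58

Row total (A) = 126; column total (Cat) = 360; grand total N = 831.
Expected count = (row total × column total) / N = 126 × 360 / 831 = 54.58.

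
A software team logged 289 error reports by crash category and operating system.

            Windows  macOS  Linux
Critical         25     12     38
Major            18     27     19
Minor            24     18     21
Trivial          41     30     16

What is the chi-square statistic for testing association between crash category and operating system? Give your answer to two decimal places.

25.78

Row totals: 75, 64, 63, 87. Column totals: 108, 87, 94. Grand total N = 289.
Expected counts (row total × column total / N):
  Critical, Windows: 75×108/289 = 28.028
  Critical, macOS: 75×87/289 = 22.578
  Critical, Linux: 75×94/289 = 24.394
  Major, Windows: 64×108/289 = 23.917
  Major, macOS: 64×87/289 = 19.266
  Major, Linux: 64×94/289 = 20.817
  Minor, Windows: 63×108/289 = 23.543
  Minor, macOS: 63×87/289 = 18.965
  Minor, Linux: 63×94/289 = 20.491
  Trivial, Windows: 87×108/289 = 32.512
  Trivial, macOS: 87×87/289 = 26.190
  Trivial, Linux: 87×94/289 = 28.298
Contributions (O − E)²/E:
  (25 − 28.028)²/28.028 = 0.3271
  (12 − 22.578)²/22.578 = 4.9559
  (38 − 24.394)²/24.394 = 7.5889
  (18 − 23.917)²/23.917 = 1.4638
  (27 − 19.266)²/19.266 = 3.1047
  (19 − 20.817)²/20.817 = 0.1586
  (24 − 23.543)²/23.543 = 0.0089
  (18 − 18.965)²/18.965 = 0.0491
  (21 − 20.491)²/20.491 = 0.0126
  (41 − 32.512)²/32.512 = 2.2160
  (30 − 26.190)²/26.190 = 0.5543
  (16 − 28.298)²/28.298 = 5.3446
χ² = 0.3271 + 4.9559 + 7.5889 + 1.4638 + 3.1047 + 0.1586 + 0.0089 + 0.0491 + 0.0126 + 2.2160 + 0.5543 + 5.3446 = 25.78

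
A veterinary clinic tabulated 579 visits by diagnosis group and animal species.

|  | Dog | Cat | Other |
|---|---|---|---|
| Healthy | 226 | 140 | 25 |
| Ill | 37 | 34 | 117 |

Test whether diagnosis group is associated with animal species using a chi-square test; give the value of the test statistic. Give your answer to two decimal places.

Row totals: 391, 188. Column totals: 263, 174, 142. Grand total N = 579.
Expected counts (row total × column total / N):
  Healthy, Dog: 391×263/579 = 177.604
  Healthy, Cat: 391×174/579 = 117.503
  Healthy, Other: 391×142/579 = 95.893
  Ill, Dog: 188×263/579 = 85.396
  Ill, Cat: 188×174/579 = 56.497
  Ill, Other: 188×142/579 = 46.107
Contributions (O − E)²/E:
  (226 − 177.604)²/177.604 = 13.1876
  (140 − 117.503)²/117.503 = 4.3073
  (25 − 95.893)²/95.893 = 52.4107
  (37 − 85.396)²/85.396 = 27.4272
  (34 − 56.497)²/56.497 = 8.9583
  (117 − 46.107)²/46.107 = 109.0033
χ² = 13.1876 + 4.3073 + 52.4107 + 27.4272 + 8.9583 + 109.0033 = 215.29

215.29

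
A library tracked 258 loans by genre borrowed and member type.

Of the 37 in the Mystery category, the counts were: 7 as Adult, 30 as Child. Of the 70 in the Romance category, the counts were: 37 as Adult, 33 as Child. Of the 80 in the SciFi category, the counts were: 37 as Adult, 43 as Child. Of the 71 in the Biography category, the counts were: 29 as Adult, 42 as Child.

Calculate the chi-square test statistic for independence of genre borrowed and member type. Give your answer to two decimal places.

12.02

Row totals: 37, 70, 80, 71. Column totals: 110, 148. Grand total N = 258.
Expected counts (row total × column total / N):
  Mystery, Adult: 37×110/258 = 15.775
  Mystery, Child: 37×148/258 = 21.225
  Romance, Adult: 70×110/258 = 29.845
  Romance, Child: 70×148/258 = 40.155
  SciFi, Adult: 80×110/258 = 34.109
  SciFi, Child: 80×148/258 = 45.891
  Biography, Adult: 71×110/258 = 30.271
  Biography, Child: 71×148/258 = 40.729
Contributions (O − E)²/E:
  (7 − 15.775)²/15.775 = 4.8812
  (30 − 21.225)²/21.225 = 3.6278
  (37 − 29.845)²/29.845 = 1.7153
  (33 − 40.155)²/40.155 = 1.2749
  (37 − 34.109)²/34.109 = 0.2450
  (43 − 45.891)²/45.891 = 0.1821
  (29 − 30.271)²/30.271 = 0.0534
  (42 − 40.729)²/40.729 = 0.0397
χ² = 4.8812 + 3.6278 + 1.7153 + 1.2749 + 0.2450 + 0.1821 + 0.0534 + 0.0397 = 12.02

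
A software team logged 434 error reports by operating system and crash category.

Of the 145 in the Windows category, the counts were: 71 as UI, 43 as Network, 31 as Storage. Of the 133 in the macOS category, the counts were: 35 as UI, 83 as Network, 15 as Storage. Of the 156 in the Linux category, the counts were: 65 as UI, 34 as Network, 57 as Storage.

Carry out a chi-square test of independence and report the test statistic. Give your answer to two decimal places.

64.35

Row totals: 145, 133, 156. Column totals: 171, 160, 103. Grand total N = 434.
Expected counts (row total × column total / N):
  Windows, UI: 145×171/434 = 57.131
  Windows, Network: 145×160/434 = 53.456
  Windows, Storage: 145×103/434 = 34.412
  macOS, UI: 133×171/434 = 52.403
  macOS, Network: 133×160/434 = 49.032
  macOS, Storage: 133×103/434 = 31.565
  Linux, UI: 156×171/434 = 61.465
  Linux, Network: 156×160/434 = 57.512
  Linux, Storage: 156×103/434 = 37.023
Contributions (O − E)²/E:
  (71 − 57.131)²/57.131 = 3.3668
  (43 − 53.456)²/53.456 = 2.0452
  (31 − 34.412)²/34.412 = 0.3383
  (35 − 52.403)²/52.403 = 5.7795
  (83 − 49.032)²/49.032 = 23.5321
  (15 − 31.565)²/31.565 = 8.6931
  (65 − 61.465)²/61.465 = 0.2033
  (34 − 57.512)²/57.512 = 9.6122
  (57 − 37.023)²/37.023 = 10.7793
χ² = 3.3668 + 2.0452 + 0.3383 + 5.7795 + 23.5321 + 8.6931 + 0.2033 + 9.6122 + 10.7793 = 64.35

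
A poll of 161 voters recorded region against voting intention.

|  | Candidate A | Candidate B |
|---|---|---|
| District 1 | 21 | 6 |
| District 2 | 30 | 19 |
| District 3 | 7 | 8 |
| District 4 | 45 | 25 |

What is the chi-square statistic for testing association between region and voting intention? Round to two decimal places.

Row totals: 27, 49, 15, 70. Column totals: 103, 58. Grand total N = 161.
Expected counts (row total × column total / N):
  District 1, Candidate A: 27×103/161 = 17.273
  District 1, Candidate B: 27×58/161 = 9.727
  District 2, Candidate A: 49×103/161 = 31.348
  District 2, Candidate B: 49×58/161 = 17.652
  District 3, Candidate A: 15×103/161 = 9.596
  District 3, Candidate B: 15×58/161 = 5.404
  District 4, Candidate A: 70×103/161 = 44.783
  District 4, Candidate B: 70×58/161 = 25.217
Contributions (O − E)²/E:
  (21 − 17.273)²/17.273 = 0.8042
  (6 − 9.727)²/9.727 = 1.4280
  (30 − 31.348)²/31.348 = 0.0580
  (19 − 17.652)²/17.652 = 0.1029
  (7 − 9.596)²/9.596 = 0.7023
  (8 − 5.404)²/5.404 = 1.2471
  (45 − 44.783)²/44.783 = 0.0011
  (25 − 25.217)²/25.217 = 0.0019
χ² = 0.8042 + 1.4280 + 0.0580 + 0.1029 + 0.7023 + 1.2471 + 0.0011 + 0.0019 = 4.35

4.35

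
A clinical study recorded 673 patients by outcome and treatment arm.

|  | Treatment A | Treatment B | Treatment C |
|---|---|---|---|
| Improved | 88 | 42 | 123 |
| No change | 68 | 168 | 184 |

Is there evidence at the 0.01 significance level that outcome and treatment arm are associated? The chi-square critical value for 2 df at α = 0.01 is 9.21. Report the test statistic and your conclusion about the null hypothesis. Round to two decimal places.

Row totals: 253, 420. Column totals: 156, 210, 307. Grand total N = 673.
Expected counts (row total × column total / N):
  Improved, Treatment A: 253×156/673 = 58.645
  Improved, Treatment B: 253×210/673 = 78.945
  Improved, Treatment C: 253×307/673 = 115.410
  No change, Treatment A: 420×156/673 = 97.355
  No change, Treatment B: 420×210/673 = 131.055
  No change, Treatment C: 420×307/673 = 191.590
Contributions (O − E)²/E:
  (88 − 58.645)²/58.645 = 14.6938
  (42 − 78.945)²/78.945 = 17.2897
  (123 − 115.410)²/115.410 = 0.4992
  (68 − 97.355)²/97.355 = 8.8513
  (168 − 131.055)²/131.055 = 10.4150
  (184 − 191.590)²/191.590 = 0.3007
χ² = 14.6938 + 17.2897 + 0.4992 + 8.8513 + 10.4150 + 0.3007 = 52.05
df = (2−1)(3−1) = 2. Since 52.05 > 9.21, reject the null hypothesis of independence at α = 0.01.

52.05; reject H₀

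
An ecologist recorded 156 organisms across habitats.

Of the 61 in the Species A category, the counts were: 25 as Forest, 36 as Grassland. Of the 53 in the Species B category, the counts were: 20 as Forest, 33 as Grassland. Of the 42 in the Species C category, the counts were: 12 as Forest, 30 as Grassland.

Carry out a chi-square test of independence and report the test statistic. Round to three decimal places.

Row totals: 61, 53, 42. Column totals: 57, 99. Grand total N = 156.
Expected counts (row total × column total / N):
  Species A, Forest: 61×57/156 = 22.2885
  Species A, Grassland: 61×99/156 = 38.7115
  Species B, Forest: 53×57/156 = 19.3654
  Species B, Grassland: 53×99/156 = 33.6346
  Species C, Forest: 42×57/156 = 15.3462
  Species C, Grassland: 42×99/156 = 26.6538
Contributions (O − E)²/E:
  (25 − 22.2885)²/22.2885 = 0.3299
  (36 − 38.7115)²/38.7115 = 0.1899
  (20 − 19.3654)²/19.3654 = 0.0208
  (33 − 33.6346)²/33.6346 = 0.0120
  (12 − 15.3462)²/15.3462 = 0.7296
  (30 − 26.6538)²/26.6538 = 0.4201
χ² = 0.3299 + 0.1899 + 0.0208 + 0.0120 + 0.7296 + 0.4201 = 1.702

1.702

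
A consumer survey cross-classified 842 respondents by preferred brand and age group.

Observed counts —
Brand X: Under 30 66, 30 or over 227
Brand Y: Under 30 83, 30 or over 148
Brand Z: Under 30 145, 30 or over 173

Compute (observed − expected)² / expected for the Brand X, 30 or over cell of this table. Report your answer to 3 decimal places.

Row total (Brand X) = 293; column total (30 or over) = 548; N = 842.
Expected count E = 293 × 548 / 842 = 190.6936.
Contribution = (O − E)²/E = (227 − 190.6936)² / 190.6936 = 6.912.

6.912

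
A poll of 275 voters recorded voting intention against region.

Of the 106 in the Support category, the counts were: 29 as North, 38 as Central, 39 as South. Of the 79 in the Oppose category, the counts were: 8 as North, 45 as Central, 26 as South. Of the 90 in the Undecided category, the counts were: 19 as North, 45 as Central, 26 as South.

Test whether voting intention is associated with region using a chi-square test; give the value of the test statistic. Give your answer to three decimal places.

Row totals: 106, 79, 90. Column totals: 56, 128, 91. Grand total N = 275.
Expected counts (row total × column total / N):
  Support, North: 106×56/275 = 21.5855
  Support, Central: 106×128/275 = 49.3382
  Support, South: 106×91/275 = 35.0764
  Oppose, North: 79×56/275 = 16.0873
  Oppose, Central: 79×128/275 = 36.7709
  Oppose, South: 79×91/275 = 26.1418
  Undecided, North: 90×56/275 = 18.3273
  Undecided, Central: 90×128/275 = 41.8909
  Undecided, South: 90×91/275 = 29.7818
Contributions (O − E)²/E:
  (29 − 21.5855)²/21.5855 = 2.5468
  (38 − 49.3382)²/49.3382 = 2.6056
  (39 − 35.0764)²/35.0764 = 0.4389
  (8 − 16.0873)²/16.0873 = 4.0656
  (45 − 36.7709)²/36.7709 = 1.8416
  (26 − 26.1418)²/26.1418 = 0.0008
  (19 − 18.3273)²/18.3273 = 0.0247
  (45 − 41.8909)²/41.8909 = 0.2308
  (26 − 29.7818)²/29.7818 = 0.4802
χ² = 2.5468 + 2.6056 + 0.4389 + 4.0656 + 1.8416 + 0.0008 + 0.0247 + 0.2308 + 0.4802 = 12.235

12.235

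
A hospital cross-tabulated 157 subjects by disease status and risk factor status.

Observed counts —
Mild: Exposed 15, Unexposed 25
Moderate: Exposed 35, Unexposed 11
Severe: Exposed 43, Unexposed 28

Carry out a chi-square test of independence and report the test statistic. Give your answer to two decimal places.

Row totals: 40, 46, 71. Column totals: 93, 64. Grand total N = 157.
Expected counts (row total × column total / N):
  Mild, Exposed: 40×93/157 = 23.694
  Mild, Unexposed: 40×64/157 = 16.306
  Moderate, Exposed: 46×93/157 = 27.248
  Moderate, Unexposed: 46×64/157 = 18.752
  Severe, Exposed: 71×93/157 = 42.057
  Severe, Unexposed: 71×64/157 = 28.943
Contributions (O − E)²/E:
  (15 − 23.694)²/23.694 = 3.1901
  (25 − 16.306)²/16.306 = 4.6354
  (35 − 27.248)²/27.248 = 2.2054
  (11 − 18.752)²/18.752 = 3.2046
  (43 − 42.057)²/42.057 = 0.0211
  (28 − 28.943)²/28.943 = 0.0307
χ² = 3.1901 + 4.6354 + 2.2054 + 3.2046 + 0.0211 + 0.0307 = 13.29

13.29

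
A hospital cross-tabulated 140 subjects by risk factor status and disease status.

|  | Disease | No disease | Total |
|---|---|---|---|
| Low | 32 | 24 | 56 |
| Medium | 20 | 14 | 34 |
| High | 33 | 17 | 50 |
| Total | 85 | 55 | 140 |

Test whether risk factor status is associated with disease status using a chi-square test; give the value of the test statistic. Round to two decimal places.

0.94

Grand total N = 140.
Expected counts (row total × column total / N):
  Low, Disease: 56×85/140 = 34.000
  Low, No disease: 56×55/140 = 22.000
  Medium, Disease: 34×85/140 = 20.643
  Medium, No disease: 34×55/140 = 13.357
  High, Disease: 50×85/140 = 30.357
  High, No disease: 50×55/140 = 19.643
Contributions (O − E)²/E:
  (32 − 34.000)²/34.000 = 0.1176
  (24 − 22.000)²/22.000 = 0.1818
  (20 − 20.643)²/20.643 = 0.0200
  (14 − 13.357)²/13.357 = 0.0310
  (33 − 30.357)²/30.357 = 0.2301
  (17 − 19.643)²/19.643 = 0.3556
χ² = 0.1176 + 0.1818 + 0.0200 + 0.0310 + 0.2301 + 0.3556 = 0.94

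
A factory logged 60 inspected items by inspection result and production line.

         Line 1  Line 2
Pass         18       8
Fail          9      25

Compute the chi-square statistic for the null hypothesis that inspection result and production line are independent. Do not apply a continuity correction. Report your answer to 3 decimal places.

10.884

Row totals: 26, 34. Column totals: 27, 33. Grand total N = 60.
Expected counts (row total × column total / N):
  Pass, Line 1: 26×27/60 = 11.7000
  Pass, Line 2: 26×33/60 = 14.3000
  Fail, Line 1: 34×27/60 = 15.3000
  Fail, Line 2: 34×33/60 = 18.7000
Contributions (O − E)²/E:
  (18 − 11.7000)²/11.7000 = 3.3923
  (8 − 14.3000)²/14.3000 = 2.7755
  (9 − 15.3000)²/15.3000 = 2.5941
  (25 − 18.7000)²/18.7000 = 2.1225
χ² = 3.3923 + 2.7755 + 2.5941 + 2.1225 = 10.884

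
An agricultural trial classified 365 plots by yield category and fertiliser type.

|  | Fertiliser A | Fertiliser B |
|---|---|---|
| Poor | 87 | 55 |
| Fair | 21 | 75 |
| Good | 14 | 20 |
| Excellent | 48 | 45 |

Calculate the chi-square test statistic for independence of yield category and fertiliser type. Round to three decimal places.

Row totals: 142, 96, 34, 93. Column totals: 170, 195. Grand total N = 365.
Expected counts (row total × column total / N):
  Poor, Fertiliser A: 142×170/365 = 66.1370
  Poor, Fertiliser B: 142×195/365 = 75.8630
  Fair, Fertiliser A: 96×170/365 = 44.7123
  Fair, Fertiliser B: 96×195/365 = 51.2877
  Good, Fertiliser A: 34×170/365 = 15.8356
  Good, Fertiliser B: 34×195/365 = 18.1644
  Excellent, Fertiliser A: 93×170/365 = 43.3151
  Excellent, Fertiliser B: 93×195/365 = 49.6849
Contributions (O − E)²/E:
  (87 − 66.1370)²/66.1370 = 6.5813
  (55 − 75.8630)²/75.8630 = 5.7375
  (21 − 44.7123)²/44.7123 = 12.5754
  (75 − 51.2877)²/51.2877 = 10.9631
  (14 − 15.8356)²/15.8356 = 0.2128
  (20 − 18.1644)²/18.1644 = 0.1855
  (48 − 43.3151)²/43.3151 = 0.5067
  (45 − 49.6849)²/49.6849 = 0.4417
χ² = 6.5813 + 5.7375 + 12.5754 + 10.9631 + 0.2128 + 0.1855 + 0.5067 + 0.4417 = 37.204

37.204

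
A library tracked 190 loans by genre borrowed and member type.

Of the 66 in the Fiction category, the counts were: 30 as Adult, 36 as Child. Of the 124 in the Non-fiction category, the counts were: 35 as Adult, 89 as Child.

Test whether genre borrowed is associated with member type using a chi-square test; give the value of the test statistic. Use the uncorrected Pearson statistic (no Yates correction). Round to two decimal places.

Row totals: 66, 124. Column totals: 65, 125. Grand total N = 190.
Expected counts (row total × column total / N):
  Fiction, Adult: 66×65/190 = 22.579
  Fiction, Child: 66×125/190 = 43.421
  Non-fiction, Adult: 124×65/190 = 42.421
  Non-fiction, Child: 124×125/190 = 81.579
Contributions (O − E)²/E:
  (30 − 22.579)²/22.579 = 2.4390
  (36 − 43.421)²/43.421 = 1.2683
  (35 − 42.421)²/42.421 = 1.2982
  (89 − 81.579)²/81.579 = 0.6751
χ² = 2.4390 + 1.2683 + 1.2982 + 0.6751 = 5.68

5.68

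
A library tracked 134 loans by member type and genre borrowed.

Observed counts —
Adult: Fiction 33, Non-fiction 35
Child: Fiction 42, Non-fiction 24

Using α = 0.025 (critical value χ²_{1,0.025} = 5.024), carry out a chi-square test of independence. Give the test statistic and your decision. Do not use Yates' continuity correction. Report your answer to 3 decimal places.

Row totals: 68, 66. Column totals: 75, 59. Grand total N = 134.
Expected counts (row total × column total / N):
  Adult, Fiction: 68×75/134 = 38.0597
  Adult, Non-fiction: 68×59/134 = 29.9403
  Child, Fiction: 66×75/134 = 36.9403
  Child, Non-fiction: 66×59/134 = 29.0597
Contributions (O − E)²/E:
  (33 − 38.0597)²/38.0597 = 0.6726
  (35 − 29.9403)²/29.9403 = 0.8551
  (42 − 36.9403)²/36.9403 = 0.6930
  (24 − 29.0597)²/29.0597 = 0.8810
χ² = 0.6726 + 0.8551 + 0.6930 + 0.8810 = 3.102
df = (2−1)(2−1) = 1. Since 3.102 < 5.024, fail to reject the null hypothesis of independence at α = 0.025.

3.102; fail to reject H₀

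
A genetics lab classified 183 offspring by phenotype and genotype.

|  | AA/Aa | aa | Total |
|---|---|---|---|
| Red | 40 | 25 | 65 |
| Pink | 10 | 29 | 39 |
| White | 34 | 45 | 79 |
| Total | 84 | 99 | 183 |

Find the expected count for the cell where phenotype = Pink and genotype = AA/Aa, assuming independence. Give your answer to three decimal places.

17.902

Row total (Pink) = 39; column total (AA/Aa) = 84; grand total N = 183.
Expected count = (row total × column total) / N = 39 × 84 / 183 = 17.902.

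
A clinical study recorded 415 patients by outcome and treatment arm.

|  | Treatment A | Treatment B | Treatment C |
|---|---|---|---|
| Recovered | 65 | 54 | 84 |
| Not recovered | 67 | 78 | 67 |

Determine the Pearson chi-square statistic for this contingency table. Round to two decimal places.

Row totals: 203, 212. Column totals: 132, 132, 151. Grand total N = 415.
Expected counts (row total × column total / N):
  Recovered, Treatment A: 203×132/415 = 64.569
  Recovered, Treatment B: 203×132/415 = 64.569
  Recovered, Treatment C: 203×151/415 = 73.863
  Not recovered, Treatment A: 212×132/415 = 67.431
  Not recovered, Treatment B: 212×132/415 = 67.431
  Not recovered, Treatment C: 212×151/415 = 77.137
Contributions (O − E)²/E:
  (65 − 64.569)²/64.569 = 0.0029
  (54 − 64.569)²/64.569 = 1.7300
  (84 − 73.863)²/73.863 = 1.3912
  (67 − 67.431)²/67.431 = 0.0028
  (78 − 67.431)²/67.431 = 1.6566
  (67 − 77.137)²/77.137 = 1.3322
χ² = 0.0029 + 1.7300 + 1.3912 + 0.0028 + 1.6566 + 1.3322 = 6.12

6.12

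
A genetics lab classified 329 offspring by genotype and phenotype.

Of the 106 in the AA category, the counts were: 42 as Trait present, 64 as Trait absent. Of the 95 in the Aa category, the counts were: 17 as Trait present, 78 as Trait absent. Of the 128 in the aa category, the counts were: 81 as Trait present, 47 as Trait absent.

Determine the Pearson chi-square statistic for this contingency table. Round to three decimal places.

Row totals: 106, 95, 128. Column totals: 140, 189. Grand total N = 329.
Expected counts (row total × column total / N):
  AA, Trait present: 106×140/329 = 45.1064
  AA, Trait absent: 106×189/329 = 60.8936
  Aa, Trait present: 95×140/329 = 40.4255
  Aa, Trait absent: 95×189/329 = 54.5745
  aa, Trait present: 128×140/329 = 54.4681
  aa, Trait absent: 128×189/329 = 73.5319
Contributions (O − E)²/E:
  (42 − 45.1064)²/45.1064 = 0.2139
  (64 − 60.8936)²/60.8936 = 0.1585
  (17 − 40.4255)²/40.4255 = 13.5745
  (78 − 54.5745)²/54.5745 = 10.0551
  (81 − 54.4681)²/54.4681 = 12.9239
  (47 − 73.5319)²/73.5319 = 9.5733
χ² = 0.2139 + 0.1585 + 13.5745 + 10.0551 + 12.9239 + 9.5733 = 46.499

46.499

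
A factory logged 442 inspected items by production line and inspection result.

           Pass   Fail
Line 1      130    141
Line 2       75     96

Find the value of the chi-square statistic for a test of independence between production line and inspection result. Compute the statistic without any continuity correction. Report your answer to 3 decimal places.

Row totals: 271, 171. Column totals: 205, 237. Grand total N = 442.
Expected counts (row total × column total / N):
  Line 1, Pass: 271×205/442 = 125.6900
  Line 1, Fail: 271×237/442 = 145.3100
  Line 2, Pass: 171×205/442 = 79.3100
  Line 2, Fail: 171×237/442 = 91.6900
Contributions (O − E)²/E:
  (130 − 125.6900)²/125.6900 = 0.1478
  (141 − 145.3100)²/145.3100 = 0.1278
  (75 − 79.3100)²/79.3100 = 0.2342
  (96 − 91.6900)²/91.6900 = 0.2026
χ² = 0.1478 + 0.1278 + 0.2342 + 0.2026 = 0.712

0.712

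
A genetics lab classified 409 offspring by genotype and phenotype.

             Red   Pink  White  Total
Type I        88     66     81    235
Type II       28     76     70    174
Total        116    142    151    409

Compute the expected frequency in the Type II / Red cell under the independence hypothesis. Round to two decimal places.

49.35

Row total (Type II) = 174; column total (Red) = 116; grand total N = 409.
Expected count = (row total × column total) / N = 174 × 116 / 409 = 49.35.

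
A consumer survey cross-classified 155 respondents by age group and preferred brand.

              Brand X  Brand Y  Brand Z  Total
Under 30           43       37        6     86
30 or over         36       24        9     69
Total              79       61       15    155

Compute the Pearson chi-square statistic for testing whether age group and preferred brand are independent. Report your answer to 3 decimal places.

2.152

Grand total N = 155.
Expected counts (row total × column total / N):
  Under 30, Brand X: 86×79/155 = 43.8323
  Under 30, Brand Y: 86×61/155 = 33.8452
  Under 30, Brand Z: 86×15/155 = 8.3226
  30 or over, Brand X: 69×79/155 = 35.1677
  30 or over, Brand Y: 69×61/155 = 27.1548
  30 or over, Brand Z: 69×15/155 = 6.6774
Contributions (O − E)²/E:
  (43 − 43.8323)²/43.8323 = 0.0158
  (37 − 33.8452)²/33.8452 = 0.2941
  (6 − 8.3226)²/8.3226 = 0.6482
  (36 − 35.1677)²/35.1677 = 0.0197
  (24 − 27.1548)²/27.1548 = 0.3665
  (9 − 6.6774)²/6.6774 = 0.8079
χ² = 0.0158 + 0.2941 + 0.6482 + 0.0197 + 0.3665 + 0.8079 = 2.152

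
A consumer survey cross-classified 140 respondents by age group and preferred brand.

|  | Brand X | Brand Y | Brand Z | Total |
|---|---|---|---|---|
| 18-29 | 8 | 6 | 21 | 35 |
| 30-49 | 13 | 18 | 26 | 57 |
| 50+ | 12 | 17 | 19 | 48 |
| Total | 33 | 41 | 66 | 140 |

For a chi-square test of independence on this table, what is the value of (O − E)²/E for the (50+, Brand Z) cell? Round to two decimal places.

Row total (50+) = 48; column total (Brand Z) = 66; N = 140.
Expected count E = 48 × 66 / 140 = 22.629.
Contribution = (O − E)²/E = (19 − 22.629)² / 22.629 = 0.58.

0.58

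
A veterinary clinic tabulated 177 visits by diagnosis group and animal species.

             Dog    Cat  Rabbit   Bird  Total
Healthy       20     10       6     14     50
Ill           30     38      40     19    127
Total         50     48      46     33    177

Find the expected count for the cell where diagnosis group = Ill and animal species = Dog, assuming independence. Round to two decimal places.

Row total (Ill) = 127; column total (Dog) = 50; grand total N = 177.
Expected count = (row total × column total) / N = 127 × 50 / 177 = 35.88.

35.88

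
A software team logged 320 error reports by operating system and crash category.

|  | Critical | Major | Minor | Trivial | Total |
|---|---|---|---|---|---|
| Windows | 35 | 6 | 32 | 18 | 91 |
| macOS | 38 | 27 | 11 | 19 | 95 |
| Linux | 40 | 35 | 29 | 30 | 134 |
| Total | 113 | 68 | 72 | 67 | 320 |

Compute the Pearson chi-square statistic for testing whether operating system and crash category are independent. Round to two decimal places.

26.77

Grand total N = 320.
Expected counts (row total × column total / N):
  Windows, Critical: 91×113/320 = 32.134
  Windows, Major: 91×68/320 = 19.337
  Windows, Minor: 91×72/320 = 20.475
  Windows, Trivial: 91×67/320 = 19.053
  macOS, Critical: 95×113/320 = 33.547
  macOS, Major: 95×68/320 = 20.188
  macOS, Minor: 95×72/320 = 21.375
  macOS, Trivial: 95×67/320 = 19.891
  Linux, Critical: 134×113/320 = 47.319
  Linux, Major: 134×68/320 = 28.475
  Linux, Minor: 134×72/320 = 30.150
  Linux, Trivial: 134×67/320 = 28.056
Contributions (O − E)²/E:
  (35 − 32.134)²/32.134 = 0.2556
  (6 − 19.337)²/19.337 = 9.1987
  (32 − 20.475)²/20.475 = 6.4872
  (18 − 19.053)²/19.053 = 0.0582
  (38 − 33.547)²/33.547 = 0.5911
  (27 − 20.188)²/20.188 = 2.2986
  (11 − 21.375)²/21.375 = 5.0358
  (19 − 19.891)²/19.891 = 0.0399
  (40 − 47.319)²/47.319 = 1.1321
  (35 − 28.475)²/28.475 = 1.4952
  (29 − 30.150)²/30.150 = 0.0439
  (30 − 28.056)²/28.056 = 0.1347
χ² = 0.2556 + 9.1987 + 6.4872 + 0.0582 + 0.5911 + 2.2986 + 5.0358 + 0.0399 + 1.1321 + 1.4952 + 0.0439 + 0.1347 = 26.77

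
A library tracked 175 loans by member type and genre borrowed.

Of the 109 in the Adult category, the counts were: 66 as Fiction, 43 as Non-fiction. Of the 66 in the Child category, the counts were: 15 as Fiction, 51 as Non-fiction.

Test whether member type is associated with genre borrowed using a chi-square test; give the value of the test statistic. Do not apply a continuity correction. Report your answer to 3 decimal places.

Row totals: 109, 66. Column totals: 81, 94. Grand total N = 175.
Expected counts (row total × column total / N):
  Adult, Fiction: 109×81/175 = 50.4514
  Adult, Non-fiction: 109×94/175 = 58.5486
  Child, Fiction: 66×81/175 = 30.5486
  Child, Non-fiction: 66×94/175 = 35.4514
Contributions (O − E)²/E:
  (66 − 50.4514)²/50.4514 = 4.7919
  (43 − 58.5486)²/58.5486 = 4.1292
  (15 − 30.5486)²/30.5486 = 7.9139
  (51 − 35.4514)²/35.4514 = 6.8194
χ² = 4.7919 + 4.1292 + 7.9139 + 6.8194 = 23.654

23.654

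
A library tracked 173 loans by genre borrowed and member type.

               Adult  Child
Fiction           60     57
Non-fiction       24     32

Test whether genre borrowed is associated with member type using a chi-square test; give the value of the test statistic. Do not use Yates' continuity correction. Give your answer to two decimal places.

1.08

Row totals: 117, 56. Column totals: 84, 89. Grand total N = 173.
Expected counts (row total × column total / N):
  Fiction, Adult: 117×84/173 = 56.809
  Fiction, Child: 117×89/173 = 60.191
  Non-fiction, Adult: 56×84/173 = 27.191
  Non-fiction, Child: 56×89/173 = 28.809
Contributions (O − E)²/E:
  (60 − 56.809)²/56.809 = 0.1792
  (57 − 60.191)²/60.191 = 0.1692
  (24 − 27.191)²/27.191 = 0.3745
  (32 − 28.809)²/28.809 = 0.3534
χ² = 0.1792 + 0.1692 + 0.3745 + 0.3534 = 1.08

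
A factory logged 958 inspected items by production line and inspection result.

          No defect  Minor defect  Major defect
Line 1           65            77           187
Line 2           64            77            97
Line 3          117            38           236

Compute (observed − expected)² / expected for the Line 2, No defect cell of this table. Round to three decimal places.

Row total (Line 2) = 238; column total (No defect) = 246; N = 958.
Expected count E = 238 × 246 / 958 = 61.1148.
Contribution = (O − E)²/E = (64 − 61.1148)² / 61.1148 = 0.136.

0.136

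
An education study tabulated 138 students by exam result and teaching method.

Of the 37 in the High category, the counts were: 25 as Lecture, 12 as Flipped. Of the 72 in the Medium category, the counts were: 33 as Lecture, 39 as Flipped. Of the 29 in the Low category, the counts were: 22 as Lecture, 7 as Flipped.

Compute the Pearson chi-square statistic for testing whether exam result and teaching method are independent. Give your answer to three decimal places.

9.562

Row totals: 37, 72, 29. Column totals: 80, 58. Grand total N = 138.
Expected counts (row total × column total / N):
  High, Lecture: 37×80/138 = 21.4493
  High, Flipped: 37×58/138 = 15.5507
  Medium, Lecture: 72×80/138 = 41.7391
  Medium, Flipped: 72×58/138 = 30.2609
  Low, Lecture: 29×80/138 = 16.8116
  Low, Flipped: 29×58/138 = 12.1884
Contributions (O − E)²/E:
  (25 − 21.4493)²/21.4493 = 0.5878
  (12 − 15.5507)²/15.5507 = 0.8107
  (33 − 41.7391)²/41.7391 = 1.8297
  (39 − 30.2609)²/30.2609 = 2.5238
  (22 − 16.8116)²/16.8116 = 1.6012
  (7 − 12.1884)²/12.1884 = 2.2086
χ² = 0.5878 + 0.8107 + 1.8297 + 2.5238 + 1.6012 + 2.2086 = 9.562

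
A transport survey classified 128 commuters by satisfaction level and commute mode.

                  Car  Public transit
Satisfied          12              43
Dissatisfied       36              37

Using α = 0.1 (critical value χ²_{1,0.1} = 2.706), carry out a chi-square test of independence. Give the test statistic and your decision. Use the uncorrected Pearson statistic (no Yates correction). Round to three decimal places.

Row totals: 55, 73. Column totals: 48, 80. Grand total N = 128.
Expected counts (row total × column total / N):
  Satisfied, Car: 55×48/128 = 20.6250
  Satisfied, Public transit: 55×80/128 = 34.3750
  Dissatisfied, Car: 73×48/128 = 27.3750
  Dissatisfied, Public transit: 73×80/128 = 45.6250
Contributions (O − E)²/E:
  (12 − 20.6250)²/20.6250 = 3.6068
  (43 − 34.3750)²/34.3750 = 2.1641
  (36 − 27.3750)²/27.3750 = 2.7175
  (37 − 45.6250)²/45.6250 = 1.6305
χ² = 3.6068 + 2.1641 + 2.7175 + 1.6305 = 10.119
df = (2−1)(2−1) = 1. Since 10.119 > 2.706, reject the null hypothesis of independence at α = 0.1.

10.119; reject H₀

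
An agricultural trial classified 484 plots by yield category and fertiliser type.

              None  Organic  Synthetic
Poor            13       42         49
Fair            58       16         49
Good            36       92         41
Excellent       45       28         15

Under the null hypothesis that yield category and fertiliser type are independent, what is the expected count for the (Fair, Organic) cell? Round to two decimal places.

45.24

Row total (Fair) = 123; column total (Organic) = 178; grand total N = 484.
Expected count = (row total × column total) / N = 123 × 178 / 484 = 45.24.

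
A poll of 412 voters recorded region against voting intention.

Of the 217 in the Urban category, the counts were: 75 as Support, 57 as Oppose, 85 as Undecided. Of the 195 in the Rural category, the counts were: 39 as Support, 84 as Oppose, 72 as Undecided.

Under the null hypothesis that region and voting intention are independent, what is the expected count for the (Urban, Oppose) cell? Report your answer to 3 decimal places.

Row total (Urban) = 217; column total (Oppose) = 141; grand total N = 412.
Expected count = (row total × column total) / N = 217 × 141 / 412 = 74.265.

74.265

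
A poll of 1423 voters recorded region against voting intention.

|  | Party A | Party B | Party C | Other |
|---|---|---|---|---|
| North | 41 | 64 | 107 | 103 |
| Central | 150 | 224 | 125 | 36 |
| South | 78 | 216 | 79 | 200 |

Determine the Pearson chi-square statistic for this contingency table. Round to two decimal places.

Row totals: 315, 535, 573. Column totals: 269, 504, 311, 339. Grand total N = 1423.
Expected counts (row total × column total / N):
  North, Party A: 315×269/1423 = 59.547
  North, Party B: 315×504/1423 = 111.567
  North, Party C: 315×311/1423 = 68.844
  North, Other: 315×339/1423 = 75.042
  Central, Party A: 535×269/1423 = 101.135
  Central, Party B: 535×504/1423 = 189.487
  Central, Party C: 535×311/1423 = 116.926
  Central, Other: 535×339/1423 = 127.453
  South, Party A: 573×269/1423 = 108.318
  South, Party B: 573×504/1423 = 202.946
  South, Party C: 573×311/1423 = 125.230
  South, Other: 573×339/1423 = 136.505
Contributions (O − E)²/E:
  (41 − 59.547)²/59.547 = 5.7768
  (64 − 111.567)²/111.567 = 20.2804
  (107 − 68.844)²/68.844 = 21.1475
  (103 − 75.042)²/75.042 = 10.4162
  (150 − 101.135)²/101.135 = 23.6099
  (224 − 189.487)²/189.487 = 6.2862
  (125 − 116.926)²/116.926 = 0.5575
  (36 − 127.453)²/127.453 = 65.6215
  (78 − 108.318)²/108.318 = 8.4859
  (216 − 202.946)²/202.946 = 0.8397
  (79 − 125.230)²/125.230 = 17.0663
  (200 − 136.505)²/136.505 = 29.5346
χ² = 5.7768 + 20.2804 + 21.1475 + 10.4162 + 23.6099 + 6.2862 + 0.5575 + 65.6215 + 8.4859 + 0.8397 + 17.0663 + 29.5346 = 209.62

209.62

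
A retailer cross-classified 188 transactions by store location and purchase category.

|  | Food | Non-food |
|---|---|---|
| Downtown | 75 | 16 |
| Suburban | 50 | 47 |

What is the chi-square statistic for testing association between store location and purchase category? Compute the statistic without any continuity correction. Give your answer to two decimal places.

20.08

Row totals: 91, 97. Column totals: 125, 63. Grand total N = 188.
Expected counts (row total × column total / N):
  Downtown, Food: 91×125/188 = 60.505
  Downtown, Non-food: 91×63/188 = 30.495
  Suburban, Food: 97×125/188 = 64.495
  Suburban, Non-food: 97×63/188 = 32.505
Contributions (O − E)²/E:
  (75 − 60.505)²/60.505 = 3.4725
  (16 − 30.495)²/30.495 = 6.8898
  (50 − 64.495)²/64.495 = 3.2577
  (47 − 32.505)²/32.505 = 6.4638
χ² = 3.4725 + 6.8898 + 3.2577 + 6.4638 = 20.08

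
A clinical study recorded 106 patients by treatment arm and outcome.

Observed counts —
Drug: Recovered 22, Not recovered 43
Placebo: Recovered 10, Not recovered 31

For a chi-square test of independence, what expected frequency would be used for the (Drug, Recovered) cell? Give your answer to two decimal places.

19.62

Row total (Drug) = 65; column total (Recovered) = 32; grand total N = 106.
Expected count = (row total × column total) / N = 65 × 32 / 106 = 19.62.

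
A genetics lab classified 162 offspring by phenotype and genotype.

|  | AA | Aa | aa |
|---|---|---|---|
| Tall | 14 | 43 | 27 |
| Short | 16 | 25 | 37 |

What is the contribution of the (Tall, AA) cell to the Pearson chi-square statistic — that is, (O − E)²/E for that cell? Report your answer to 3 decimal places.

Row total (Tall) = 84; column total (AA) = 30; N = 162.
Expected count E = 84 × 30 / 162 = 15.55556.
Contribution = (O − E)²/E = (14 − 15.55556)² / 15.55556 = 0.156.

0.156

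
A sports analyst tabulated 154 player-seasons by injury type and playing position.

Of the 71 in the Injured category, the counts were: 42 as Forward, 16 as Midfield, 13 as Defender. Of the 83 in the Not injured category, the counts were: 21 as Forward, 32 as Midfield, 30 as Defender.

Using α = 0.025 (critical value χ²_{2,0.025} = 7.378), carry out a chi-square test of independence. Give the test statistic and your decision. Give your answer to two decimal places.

Row totals: 71, 83. Column totals: 63, 48, 43. Grand total N = 154.
Expected counts (row total × column total / N):
  Injured, Forward: 71×63/154 = 29.045
  Injured, Midfield: 71×48/154 = 22.130
  Injured, Defender: 71×43/154 = 19.825
  Not injured, Forward: 83×63/154 = 33.955
  Not injured, Midfield: 83×48/154 = 25.870
  Not injured, Defender: 83×43/154 = 23.175
Contributions (O − E)²/E:
  (42 − 29.045)²/29.045 = 5.7783
  (16 − 22.130)²/22.130 = 1.6980
  (13 − 19.825)²/19.825 = 2.3496
  (21 − 33.955)²/33.955 = 4.9428
  (32 − 25.870)²/25.870 = 1.4525
  (30 − 23.175)²/23.175 = 2.0100
χ² = 5.7783 + 1.6980 + 2.3496 + 4.9428 + 1.4525 + 2.0100 = 18.23
df = (2−1)(3−1) = 2. Since 18.23 > 7.378, reject the null hypothesis of independence at α = 0.025.

18.23; reject H₀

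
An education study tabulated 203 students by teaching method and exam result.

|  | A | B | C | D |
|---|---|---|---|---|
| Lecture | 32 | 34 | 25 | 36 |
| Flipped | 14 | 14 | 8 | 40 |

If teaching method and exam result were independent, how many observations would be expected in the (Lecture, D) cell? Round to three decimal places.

Row total (Lecture) = 127; column total (D) = 76; grand total N = 203.
Expected count = (row total × column total) / N = 127 × 76 / 203 = 47.547.

47.547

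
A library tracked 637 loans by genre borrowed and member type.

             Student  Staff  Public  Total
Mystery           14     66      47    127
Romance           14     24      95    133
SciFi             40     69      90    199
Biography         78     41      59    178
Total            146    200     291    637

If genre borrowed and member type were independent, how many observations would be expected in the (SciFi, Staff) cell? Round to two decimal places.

Row total (SciFi) = 199; column total (Staff) = 200; grand total N = 637.
Expected count = (row total × column total) / N = 199 × 200 / 637 = 62.48.

62.48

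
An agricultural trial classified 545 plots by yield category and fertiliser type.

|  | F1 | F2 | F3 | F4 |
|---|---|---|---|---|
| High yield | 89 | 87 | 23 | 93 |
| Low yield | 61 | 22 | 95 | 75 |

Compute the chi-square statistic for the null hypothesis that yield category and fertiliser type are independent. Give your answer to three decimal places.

Row totals: 292, 253. Column totals: 150, 109, 118, 168. Grand total N = 545.
Expected counts (row total × column total / N):
  High yield, F1: 292×150/545 = 80.3670
  High yield, F2: 292×109/545 = 58.4000
  High yield, F3: 292×118/545 = 63.2220
  High yield, F4: 292×168/545 = 90.0110
  Low yield, F1: 253×150/545 = 69.6330
  Low yield, F2: 253×109/545 = 50.6000
  Low yield, F3: 253×118/545 = 54.7780
  Low yield, F4: 253×168/545 = 77.9890
Contributions (O − E)²/E:
  (89 − 80.3670)²/80.3670 = 0.9274
  (87 − 58.4000)²/58.4000 = 14.0062
  (23 − 63.2220)²/63.2220 = 25.5893
  (93 − 90.0110)²/90.0110 = 0.0993
  (61 − 69.6330)²/69.6330 = 1.0703
  (22 − 50.6000)²/50.6000 = 16.1652
  (95 − 54.7780)²/54.7780 = 29.5339
  (75 − 77.9890)²/77.9890 = 0.1146
χ² = 0.9274 + 14.0062 + 25.5893 + 0.0993 + 1.0703 + 16.1652 + 29.5339 + 0.1146 = 87.506

87.506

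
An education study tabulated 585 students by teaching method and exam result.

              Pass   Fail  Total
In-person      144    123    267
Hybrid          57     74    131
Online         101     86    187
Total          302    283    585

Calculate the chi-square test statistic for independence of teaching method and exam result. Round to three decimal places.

4.449

Grand total N = 585.
Expected counts (row total × column total / N):
  In-person, Pass: 267×302/585 = 137.8359
  In-person, Fail: 267×283/585 = 129.1641
  Hybrid, Pass: 131×302/585 = 67.6274
  Hybrid, Fail: 131×283/585 = 63.3726
  Online, Pass: 187×302/585 = 96.5368
  Online, Fail: 187×283/585 = 90.4632
Contributions (O − E)²/E:
  (144 − 137.8359)²/137.8359 = 0.2757
  (123 − 129.1641)²/129.1641 = 0.2942
  (57 − 67.6274)²/67.6274 = 1.6701
  (74 − 63.3726)²/63.3726 = 1.7822
  (101 − 96.5368)²/96.5368 = 0.2063
  (86 − 90.4632)²/90.4632 = 0.2202
χ² = 0.2757 + 0.2942 + 1.6701 + 1.7822 + 0.2063 + 0.2202 = 4.449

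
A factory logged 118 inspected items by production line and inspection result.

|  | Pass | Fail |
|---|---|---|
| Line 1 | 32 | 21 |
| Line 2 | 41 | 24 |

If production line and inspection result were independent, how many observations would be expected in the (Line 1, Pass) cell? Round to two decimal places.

32.79

Row total (Line 1) = 53; column total (Pass) = 73; grand total N = 118.
Expected count = (row total × column total) / N = 53 × 73 / 118 = 32.79.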